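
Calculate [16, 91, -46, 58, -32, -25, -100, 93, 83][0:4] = [16, 91, -46, 58]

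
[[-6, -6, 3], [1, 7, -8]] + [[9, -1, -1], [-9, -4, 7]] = [[3, -7, 2], [-8, 3, -1]]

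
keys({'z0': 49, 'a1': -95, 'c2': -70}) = ['z0', 'a1', 'c2']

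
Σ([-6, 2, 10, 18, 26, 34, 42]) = 126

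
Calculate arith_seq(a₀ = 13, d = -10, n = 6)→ [13, 3, -7, -17, -27, -37]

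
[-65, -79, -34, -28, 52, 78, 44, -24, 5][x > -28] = [52, 78, 44, -24, 5]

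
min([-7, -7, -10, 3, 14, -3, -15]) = -15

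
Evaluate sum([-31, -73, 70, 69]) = 35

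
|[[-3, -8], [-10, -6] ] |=(-3)*(-6) - (-8)*(-10)
= -62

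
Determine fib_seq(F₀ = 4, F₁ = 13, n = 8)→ [4, 13, 17, 30, 47, 77, 124, 201]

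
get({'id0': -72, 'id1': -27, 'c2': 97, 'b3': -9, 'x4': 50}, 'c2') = 97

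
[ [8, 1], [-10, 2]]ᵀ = [[8, -10], [1, 2]]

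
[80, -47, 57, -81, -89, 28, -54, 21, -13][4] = -89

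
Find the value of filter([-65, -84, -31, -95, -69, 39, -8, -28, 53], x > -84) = keep x where x > -84: -65✓, -84✗, -31✓, -95✗, -69✓, 39✓, -8✓, -28✓, 53✓
= [-65, -31, -69, 39, -8, -28, 53]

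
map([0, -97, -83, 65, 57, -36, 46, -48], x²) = [0, 9409, 6889, 4225, 3249, 1296, 2116, 2304]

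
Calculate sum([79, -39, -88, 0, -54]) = 79 + (-39) + (-88) + 0 + (-54)
= -102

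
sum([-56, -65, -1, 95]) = -27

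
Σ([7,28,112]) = 147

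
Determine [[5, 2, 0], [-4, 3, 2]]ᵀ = [[5, -4], [2, 3], [0, 2]]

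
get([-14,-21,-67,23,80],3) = 23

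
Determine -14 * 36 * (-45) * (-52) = -1179360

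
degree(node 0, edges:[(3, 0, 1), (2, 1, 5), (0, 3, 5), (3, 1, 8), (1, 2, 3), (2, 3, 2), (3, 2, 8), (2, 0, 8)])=3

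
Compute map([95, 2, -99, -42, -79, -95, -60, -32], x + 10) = [105, 12, -89, -32, -69, -85, -50, -22]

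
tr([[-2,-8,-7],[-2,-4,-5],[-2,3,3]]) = -3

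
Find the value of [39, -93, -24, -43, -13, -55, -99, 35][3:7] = [-43, -13, -55, -99]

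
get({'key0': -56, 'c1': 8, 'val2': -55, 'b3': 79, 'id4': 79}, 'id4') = 79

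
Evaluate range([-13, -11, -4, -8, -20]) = 16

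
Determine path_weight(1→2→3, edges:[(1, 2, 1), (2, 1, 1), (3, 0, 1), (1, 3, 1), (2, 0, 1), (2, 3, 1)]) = w(1→2)=1 + w(2→3)=1
= 2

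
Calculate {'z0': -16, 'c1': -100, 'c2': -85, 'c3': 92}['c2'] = -85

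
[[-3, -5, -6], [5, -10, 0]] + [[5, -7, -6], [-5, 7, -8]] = [[2, -12, -12], [0, -3, -8]]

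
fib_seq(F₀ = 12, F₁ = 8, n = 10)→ F_2 = F_1 + F_0 = 20
F_3 = F_2 + F_1 = 28
F_4 = F_3 + F_2 = 48
...
= [12, 8, 20, 28, 48, 76, 124, 200, 324, 524]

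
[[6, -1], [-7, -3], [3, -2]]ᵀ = [[6, -7, 3], [-1, -3, -2]]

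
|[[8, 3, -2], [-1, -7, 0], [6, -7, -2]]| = 8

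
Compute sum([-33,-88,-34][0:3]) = slice → [-33, -88, -34]
(-33) + (-88) + (-34)
= -155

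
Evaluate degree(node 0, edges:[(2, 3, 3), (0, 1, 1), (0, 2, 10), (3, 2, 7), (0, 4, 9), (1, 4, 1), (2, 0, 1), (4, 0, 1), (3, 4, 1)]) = incident: (0,1), (0,2), (0,4), (2,0), (4,0)
= 5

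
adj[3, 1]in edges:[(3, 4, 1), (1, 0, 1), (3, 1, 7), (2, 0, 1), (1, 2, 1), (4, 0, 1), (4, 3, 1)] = 7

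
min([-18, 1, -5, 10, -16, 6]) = -18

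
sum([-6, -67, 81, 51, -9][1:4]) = slice → [-67, 81, 51]
(-67) + 81 + 51
= 65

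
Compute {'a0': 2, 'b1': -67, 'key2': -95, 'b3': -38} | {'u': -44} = {'a0': 2, 'b1': -67, 'key2': -95, 'b3': -38, 'u': -44}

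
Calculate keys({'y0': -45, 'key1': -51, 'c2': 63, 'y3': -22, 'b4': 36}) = ['y0', 'key1', 'c2', 'y3', 'b4']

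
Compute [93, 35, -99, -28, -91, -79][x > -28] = [93, 35]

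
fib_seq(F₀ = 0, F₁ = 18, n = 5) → [0, 18, 18, 36, 54]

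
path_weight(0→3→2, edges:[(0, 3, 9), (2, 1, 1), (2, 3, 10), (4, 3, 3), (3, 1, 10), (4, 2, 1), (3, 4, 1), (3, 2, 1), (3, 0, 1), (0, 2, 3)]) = w(0→3)=9 + w(3→2)=1
= 10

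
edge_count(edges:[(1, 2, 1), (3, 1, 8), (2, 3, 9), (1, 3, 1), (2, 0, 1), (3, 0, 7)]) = 6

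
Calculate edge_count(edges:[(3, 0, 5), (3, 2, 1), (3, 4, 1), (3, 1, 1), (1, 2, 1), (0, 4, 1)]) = 6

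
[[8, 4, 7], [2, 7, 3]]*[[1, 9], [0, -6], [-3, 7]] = C[0][0] = (8)*(1) + (4)*(0) + (7)*(-3) = -13
C[0][1] = (8)*(9) + (4)*(-6) + (7)*(7) = 97
C[1][0] = (2)*(1) + (7)*(0) + (3)*(-3) = -7
C[1][1] = (2)*(9) + (7)*(-6) + (3)*(7) = -3
= [[-13, 97], [-7, -3]]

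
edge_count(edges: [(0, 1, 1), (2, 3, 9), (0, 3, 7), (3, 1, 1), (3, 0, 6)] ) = 5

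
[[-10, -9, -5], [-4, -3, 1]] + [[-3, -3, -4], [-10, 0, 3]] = [[-13, -12, -9], [-14, -3, 4]]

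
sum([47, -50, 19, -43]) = 47 + (-50) + 19 + (-43)
= -27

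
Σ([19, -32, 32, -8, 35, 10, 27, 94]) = 177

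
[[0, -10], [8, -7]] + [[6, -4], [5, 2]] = [[6, -14], [13, -5]]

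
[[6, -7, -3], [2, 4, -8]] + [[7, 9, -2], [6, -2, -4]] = [[13, 2, -5], [8, 2, -12]]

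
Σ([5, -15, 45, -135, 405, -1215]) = 5 + -15 + 45 + -135 + 405 + -1215
= -910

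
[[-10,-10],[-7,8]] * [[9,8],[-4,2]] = C[0][0] = (-10)*(9) + (-10)*(-4) = -50
C[0][1] = (-10)*(8) + (-10)*(2) = -100
C[1][0] = (-7)*(9) + (8)*(-4) = -95
C[1][1] = (-7)*(8) + (8)*(2) = -40
= [[-50, -100], [-95, -40]]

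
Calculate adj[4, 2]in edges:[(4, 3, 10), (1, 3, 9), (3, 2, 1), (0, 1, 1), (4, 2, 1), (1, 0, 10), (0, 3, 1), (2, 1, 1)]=1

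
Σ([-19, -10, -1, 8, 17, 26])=(-19) + (-10) + (-1) + 8 + 17 + 26
= 21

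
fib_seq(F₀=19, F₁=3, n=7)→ [19, 3, 22, 25, 47, 72, 119]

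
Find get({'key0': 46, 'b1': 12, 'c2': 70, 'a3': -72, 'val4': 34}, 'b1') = 12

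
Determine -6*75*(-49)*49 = 1080450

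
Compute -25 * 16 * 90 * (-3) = 108000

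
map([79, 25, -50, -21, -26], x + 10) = 79+10=89, 25+10=35, -50+10=-40, -21+10=-11, -26+10=-16
= [89, 35, -40, -11, -16]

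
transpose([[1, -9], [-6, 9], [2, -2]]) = [[1, -6, 2], [-9, 9, -2]]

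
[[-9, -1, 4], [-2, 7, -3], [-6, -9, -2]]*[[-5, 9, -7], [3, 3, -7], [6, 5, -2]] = [[66, -64, 62], [13, -12, -29], [-9, -91, 109]]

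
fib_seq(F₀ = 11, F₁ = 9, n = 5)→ F_2 = F_1 + F_0 = 20
F_3 = F_2 + F_1 = 29
F_4 = F_3 + F_2 = 49
= [11, 9, 20, 29, 49]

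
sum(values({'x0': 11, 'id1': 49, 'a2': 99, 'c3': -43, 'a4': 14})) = 130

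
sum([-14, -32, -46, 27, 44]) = (-14) + (-32) + (-46) + 27 + 44
= -21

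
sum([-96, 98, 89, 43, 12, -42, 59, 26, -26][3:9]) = 72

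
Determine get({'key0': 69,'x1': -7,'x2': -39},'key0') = 69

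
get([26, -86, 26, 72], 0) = 26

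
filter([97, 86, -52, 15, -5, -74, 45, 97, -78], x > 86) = [97, 97]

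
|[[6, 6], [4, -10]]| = (6)*(-10) - (6)*(4)
= -84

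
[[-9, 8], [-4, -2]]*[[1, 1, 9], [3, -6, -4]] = [[15, -57, -113], [-10, 8, -28]]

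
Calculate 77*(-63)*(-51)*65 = 16081065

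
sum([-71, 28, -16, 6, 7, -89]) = -135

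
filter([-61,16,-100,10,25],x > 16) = [25]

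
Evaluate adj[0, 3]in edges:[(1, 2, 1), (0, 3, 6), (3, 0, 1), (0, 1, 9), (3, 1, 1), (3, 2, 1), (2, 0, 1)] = 6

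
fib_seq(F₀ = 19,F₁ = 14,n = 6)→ [19, 14, 33, 47, 80, 127]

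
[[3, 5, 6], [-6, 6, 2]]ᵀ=[[3, -6], [5, 6], [6, 2]]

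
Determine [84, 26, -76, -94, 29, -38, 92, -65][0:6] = [84, 26, -76, -94, 29, -38]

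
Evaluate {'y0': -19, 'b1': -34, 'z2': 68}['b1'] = -34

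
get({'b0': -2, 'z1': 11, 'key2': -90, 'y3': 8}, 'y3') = 8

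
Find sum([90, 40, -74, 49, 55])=90 + 40 + (-74) + 49 + 55
= 160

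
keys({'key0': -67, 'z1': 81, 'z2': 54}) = ['key0', 'z1', 'z2']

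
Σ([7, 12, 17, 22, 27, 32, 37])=154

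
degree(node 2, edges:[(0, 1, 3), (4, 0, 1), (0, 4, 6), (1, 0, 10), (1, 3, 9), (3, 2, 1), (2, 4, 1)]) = 2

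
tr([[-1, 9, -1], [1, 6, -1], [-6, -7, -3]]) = 2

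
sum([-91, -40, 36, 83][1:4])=79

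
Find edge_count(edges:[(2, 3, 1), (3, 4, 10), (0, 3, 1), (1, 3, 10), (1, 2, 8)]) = 5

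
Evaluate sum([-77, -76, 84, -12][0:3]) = slice → [-77, -76, 84]
(-77) + (-76) + 84
= -69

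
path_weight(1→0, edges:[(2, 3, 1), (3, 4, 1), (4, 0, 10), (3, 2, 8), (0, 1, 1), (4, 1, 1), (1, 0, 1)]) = w(1→0)=1
= 1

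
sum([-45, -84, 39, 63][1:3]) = -45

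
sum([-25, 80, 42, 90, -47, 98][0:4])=187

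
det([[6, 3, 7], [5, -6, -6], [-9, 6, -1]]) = 261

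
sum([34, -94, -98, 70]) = -88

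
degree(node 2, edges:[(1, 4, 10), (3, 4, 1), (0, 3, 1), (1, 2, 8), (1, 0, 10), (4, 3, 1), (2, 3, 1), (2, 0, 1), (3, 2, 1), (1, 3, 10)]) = 4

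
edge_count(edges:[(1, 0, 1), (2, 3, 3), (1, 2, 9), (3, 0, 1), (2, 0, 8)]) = 5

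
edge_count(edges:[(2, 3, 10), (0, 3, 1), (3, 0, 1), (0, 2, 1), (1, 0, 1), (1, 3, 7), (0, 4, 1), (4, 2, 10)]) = 8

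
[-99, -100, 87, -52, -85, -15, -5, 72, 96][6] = -5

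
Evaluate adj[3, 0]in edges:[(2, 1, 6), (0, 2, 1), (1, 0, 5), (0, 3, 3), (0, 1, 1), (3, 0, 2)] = 2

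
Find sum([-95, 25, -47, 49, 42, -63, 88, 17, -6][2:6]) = slice → [-47, 49, 42, -63]
(-47) + 49 + 42 + (-63)
= -19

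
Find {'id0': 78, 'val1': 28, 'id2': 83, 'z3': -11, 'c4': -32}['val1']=28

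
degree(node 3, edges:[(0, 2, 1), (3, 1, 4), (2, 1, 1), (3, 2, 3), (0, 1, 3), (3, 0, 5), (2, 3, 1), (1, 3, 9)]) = incident: (3,1), (3,2), (3,0), (2,3), (1,3)
= 5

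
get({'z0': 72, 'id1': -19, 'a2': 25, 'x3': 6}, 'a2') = 25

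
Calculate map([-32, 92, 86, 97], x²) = (-32)²=1024, (92)²=8464, (86)²=7396, (97)²=9409
= [1024, 8464, 7396, 9409]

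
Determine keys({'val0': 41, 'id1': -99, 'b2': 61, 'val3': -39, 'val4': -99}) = ['val0', 'id1', 'b2', 'val3', 'val4']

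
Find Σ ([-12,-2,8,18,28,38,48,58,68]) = (-12) + (-2) + 8 + 18 + 28 + 38 + 48 + 58 + 68
= 252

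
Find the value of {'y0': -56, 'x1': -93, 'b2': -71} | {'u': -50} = {'y0': -56, 'x1': -93, 'b2': -71, 'u': -50}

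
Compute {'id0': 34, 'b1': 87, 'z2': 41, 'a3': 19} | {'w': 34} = {'id0': 34, 'b1': 87, 'z2': 41, 'a3': 19, 'w': 34}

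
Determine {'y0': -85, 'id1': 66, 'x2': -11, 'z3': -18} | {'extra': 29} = {'y0': -85, 'id1': 66, 'x2': -11, 'z3': -18, 'extra': 29}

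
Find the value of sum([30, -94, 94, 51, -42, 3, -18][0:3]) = slice → [30, -94, 94]
30 + (-94) + 94
= 30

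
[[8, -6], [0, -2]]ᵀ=[[8, 0], [-6, -2]]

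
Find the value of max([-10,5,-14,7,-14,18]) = 18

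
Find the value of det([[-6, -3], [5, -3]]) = 33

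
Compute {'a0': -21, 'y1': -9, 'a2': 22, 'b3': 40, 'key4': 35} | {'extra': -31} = {'a0': -21, 'y1': -9, 'a2': 22, 'b3': 40, 'key4': 35, 'extra': -31}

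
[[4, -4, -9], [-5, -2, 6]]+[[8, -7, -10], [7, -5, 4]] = [[12, -11, -19], [2, -7, 10]]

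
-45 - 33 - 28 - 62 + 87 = -81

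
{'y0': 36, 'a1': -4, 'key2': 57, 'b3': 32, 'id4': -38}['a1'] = -4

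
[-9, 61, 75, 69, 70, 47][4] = 70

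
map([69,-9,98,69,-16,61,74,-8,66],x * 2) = [138, -18, 196, 138, -32, 122, 148, -16, 132]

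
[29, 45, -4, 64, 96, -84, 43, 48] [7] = 48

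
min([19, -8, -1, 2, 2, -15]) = -15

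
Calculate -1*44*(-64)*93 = 261888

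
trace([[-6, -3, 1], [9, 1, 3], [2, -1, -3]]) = -8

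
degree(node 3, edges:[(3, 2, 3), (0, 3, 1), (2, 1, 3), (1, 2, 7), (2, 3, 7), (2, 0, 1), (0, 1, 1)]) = incident: (3,2), (0,3), (2,3)
= 3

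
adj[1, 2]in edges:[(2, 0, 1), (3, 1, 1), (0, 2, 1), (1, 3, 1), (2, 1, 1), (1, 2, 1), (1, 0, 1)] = 1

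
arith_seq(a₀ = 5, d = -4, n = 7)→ a_0 = 5 + 0*-4 = 5
a_1 = 5 + 1*-4 = 1
a_2 = 5 + 2*-4 = -3
...
= [5, 1, -3, -7, -11, -15, -19]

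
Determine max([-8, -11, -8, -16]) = -8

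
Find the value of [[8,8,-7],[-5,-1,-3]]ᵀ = [[8, -5], [8, -1], [-7, -3]]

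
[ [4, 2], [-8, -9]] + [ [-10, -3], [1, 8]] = [[-6, -1], [-7, -1]]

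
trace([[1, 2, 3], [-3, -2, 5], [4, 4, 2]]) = diagonal: 1 + (-2) + 2
= 1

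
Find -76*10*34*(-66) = 1705440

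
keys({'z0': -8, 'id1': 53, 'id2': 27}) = ['z0', 'id1', 'id2']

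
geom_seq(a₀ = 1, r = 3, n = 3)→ [1, 3, 9]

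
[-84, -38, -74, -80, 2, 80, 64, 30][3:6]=[-80, 2, 80]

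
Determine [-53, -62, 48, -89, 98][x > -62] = [-53, 48, 98]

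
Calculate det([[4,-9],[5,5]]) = (4)*(5) - (-9)*(5)
= 65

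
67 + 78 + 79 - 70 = 154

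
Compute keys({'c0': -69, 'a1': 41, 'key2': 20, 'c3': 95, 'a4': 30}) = ['c0', 'a1', 'key2', 'c3', 'a4']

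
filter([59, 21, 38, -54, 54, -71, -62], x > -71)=[59, 21, 38, -54, 54, -62]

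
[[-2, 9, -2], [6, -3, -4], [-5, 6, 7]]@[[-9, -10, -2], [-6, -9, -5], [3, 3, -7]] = [[-42, -67, -27], [-48, -45, 31], [30, 17, -69]]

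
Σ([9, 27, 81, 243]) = 360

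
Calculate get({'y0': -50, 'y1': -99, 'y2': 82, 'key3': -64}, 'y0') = -50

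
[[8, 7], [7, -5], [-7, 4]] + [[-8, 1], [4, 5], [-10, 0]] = [[0, 8], [11, 0], [-17, 4]]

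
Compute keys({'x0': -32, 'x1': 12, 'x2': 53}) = ['x0', 'x1', 'x2']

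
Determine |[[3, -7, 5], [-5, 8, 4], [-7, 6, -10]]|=(1)*(3)*det([[8, 4], [6, -10]]) + (-1)*(-7)*det([[-5, 4], [-7, -10]]) + (1)*(5)*det([[-5, 8], [-7, 6]])
= -312 + 546 + 130
= 364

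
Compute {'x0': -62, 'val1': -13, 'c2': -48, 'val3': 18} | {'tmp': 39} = {'x0': -62, 'val1': -13, 'c2': -48, 'val3': 18, 'tmp': 39}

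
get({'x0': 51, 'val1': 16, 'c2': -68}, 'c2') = -68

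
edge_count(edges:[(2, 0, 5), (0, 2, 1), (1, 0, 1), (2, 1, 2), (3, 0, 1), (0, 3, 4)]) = 6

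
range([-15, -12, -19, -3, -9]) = 16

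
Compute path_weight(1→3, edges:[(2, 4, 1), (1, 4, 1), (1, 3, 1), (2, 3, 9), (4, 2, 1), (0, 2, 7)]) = 1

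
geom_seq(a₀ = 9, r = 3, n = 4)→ a_0 = 9*3^0 = 9
a_1 = 9*3^1 = 27
a_2 = 9*3^2 = 81
...
= [9, 27, 81, 243]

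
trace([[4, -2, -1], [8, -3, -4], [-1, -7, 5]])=6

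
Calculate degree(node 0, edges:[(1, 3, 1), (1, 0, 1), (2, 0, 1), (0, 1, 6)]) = incident: (1,0), (2,0), (0,1)
= 3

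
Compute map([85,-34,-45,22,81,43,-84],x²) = (85)²=7225, (-34)²=1156, (-45)²=2025, (22)²=484, (81)²=6561, (43)²=1849, (-84)²=7056
= [7225, 1156, 2025, 484, 6561, 1849, 7056]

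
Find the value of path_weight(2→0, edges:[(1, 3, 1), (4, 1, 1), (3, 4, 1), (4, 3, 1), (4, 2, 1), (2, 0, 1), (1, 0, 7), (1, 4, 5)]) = 1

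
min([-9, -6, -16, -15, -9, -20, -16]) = -20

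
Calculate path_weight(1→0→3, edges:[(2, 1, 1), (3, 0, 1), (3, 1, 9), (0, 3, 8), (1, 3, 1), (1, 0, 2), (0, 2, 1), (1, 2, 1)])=10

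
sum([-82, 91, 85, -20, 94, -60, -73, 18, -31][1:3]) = 176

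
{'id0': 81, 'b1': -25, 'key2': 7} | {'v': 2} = {'id0': 81, 'b1': -25, 'key2': 7, 'v': 2}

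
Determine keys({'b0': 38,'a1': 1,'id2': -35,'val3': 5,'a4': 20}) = ['b0', 'a1', 'id2', 'val3', 'a4']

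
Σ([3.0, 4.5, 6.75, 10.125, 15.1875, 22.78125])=3.0 + 4.5 + 6.75 + 10.125 + 15.1875 + 22.78125
= 62.34375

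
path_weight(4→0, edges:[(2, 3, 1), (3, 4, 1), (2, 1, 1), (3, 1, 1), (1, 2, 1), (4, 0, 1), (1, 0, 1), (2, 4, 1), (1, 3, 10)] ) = 1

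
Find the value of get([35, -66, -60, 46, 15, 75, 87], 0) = 35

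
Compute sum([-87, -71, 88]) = -70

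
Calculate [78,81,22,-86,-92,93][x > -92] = [78, 81, 22, -86, 93]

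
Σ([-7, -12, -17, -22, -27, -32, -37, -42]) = -196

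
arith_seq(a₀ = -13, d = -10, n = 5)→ a_0 = -13 + 0*-10 = -13
a_1 = -13 + 1*-10 = -23
a_2 = -13 + 2*-10 = -33
...
= [-13, -23, -33, -43, -53]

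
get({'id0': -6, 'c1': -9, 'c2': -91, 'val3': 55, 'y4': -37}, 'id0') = -6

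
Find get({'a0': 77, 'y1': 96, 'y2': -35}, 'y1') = 96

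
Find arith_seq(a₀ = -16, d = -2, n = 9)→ a_0 = -16 + 0*-2 = -16
a_1 = -16 + 1*-2 = -18
a_2 = -16 + 2*-2 = -20
...
= [-16, -18, -20, -22, -24, -26, -28, -30, -32]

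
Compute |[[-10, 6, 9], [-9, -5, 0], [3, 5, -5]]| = -790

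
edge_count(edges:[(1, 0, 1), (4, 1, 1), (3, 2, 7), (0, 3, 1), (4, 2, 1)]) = 5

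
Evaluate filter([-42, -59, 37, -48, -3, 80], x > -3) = [37, 80]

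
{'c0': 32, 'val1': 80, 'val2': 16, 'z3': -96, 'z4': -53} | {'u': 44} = {'c0': 32, 'val1': 80, 'val2': 16, 'z3': -96, 'z4': -53, 'u': 44}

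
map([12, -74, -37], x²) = [144, 5476, 1369]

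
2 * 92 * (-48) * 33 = -291456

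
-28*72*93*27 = -5062176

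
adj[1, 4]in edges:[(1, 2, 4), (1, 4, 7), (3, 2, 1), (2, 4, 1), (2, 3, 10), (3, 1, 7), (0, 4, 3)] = 7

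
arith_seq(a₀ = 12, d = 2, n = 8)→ [12, 14, 16, 18, 20, 22, 24, 26]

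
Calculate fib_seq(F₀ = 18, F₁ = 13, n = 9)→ [18, 13, 31, 44, 75, 119, 194, 313, 507]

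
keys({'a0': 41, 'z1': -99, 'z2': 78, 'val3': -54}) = ['a0', 'z1', 'z2', 'val3']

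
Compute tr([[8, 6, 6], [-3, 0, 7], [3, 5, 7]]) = 15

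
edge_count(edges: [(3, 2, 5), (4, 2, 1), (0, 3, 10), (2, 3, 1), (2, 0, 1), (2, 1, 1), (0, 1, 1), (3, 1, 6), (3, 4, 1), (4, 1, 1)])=10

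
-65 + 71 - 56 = -50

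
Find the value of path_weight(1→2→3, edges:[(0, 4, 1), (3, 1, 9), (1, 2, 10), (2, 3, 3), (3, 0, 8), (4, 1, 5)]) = 13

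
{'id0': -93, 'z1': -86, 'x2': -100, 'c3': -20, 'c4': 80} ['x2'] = -100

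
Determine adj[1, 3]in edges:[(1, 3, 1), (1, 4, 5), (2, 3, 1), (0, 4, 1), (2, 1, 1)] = 1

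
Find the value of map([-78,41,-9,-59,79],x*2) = [-156, 82, -18, -118, 158]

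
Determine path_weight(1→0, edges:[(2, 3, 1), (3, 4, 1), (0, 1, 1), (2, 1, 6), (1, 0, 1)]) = w(1→0)=1
= 1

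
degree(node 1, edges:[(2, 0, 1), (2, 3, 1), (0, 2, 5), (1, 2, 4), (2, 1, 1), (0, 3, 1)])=incident: (1,2), (2,1)
= 2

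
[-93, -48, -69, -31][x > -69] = [-48, -31]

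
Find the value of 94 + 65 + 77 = 236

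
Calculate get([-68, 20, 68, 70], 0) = -68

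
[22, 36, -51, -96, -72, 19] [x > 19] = [22, 36]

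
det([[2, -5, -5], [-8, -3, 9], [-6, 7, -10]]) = 974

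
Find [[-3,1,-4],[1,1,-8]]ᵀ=[[-3, 1], [1, 1], [-4, -8]]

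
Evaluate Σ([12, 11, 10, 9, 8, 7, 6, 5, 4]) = 12 + 11 + 10 + 9 + 8 + 7 + 6 + 5 + 4
= 72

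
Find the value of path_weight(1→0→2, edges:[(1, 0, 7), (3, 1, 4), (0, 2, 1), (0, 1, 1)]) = 8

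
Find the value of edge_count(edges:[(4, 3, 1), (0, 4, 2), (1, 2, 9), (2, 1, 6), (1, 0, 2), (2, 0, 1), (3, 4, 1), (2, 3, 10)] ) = 8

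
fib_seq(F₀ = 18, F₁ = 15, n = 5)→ [18, 15, 33, 48, 81]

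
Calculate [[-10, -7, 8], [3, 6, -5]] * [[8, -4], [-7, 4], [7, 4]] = [[25, 44], [-53, -8]]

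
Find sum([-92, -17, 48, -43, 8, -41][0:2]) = slice → [-92, -17]
(-92) + (-17)
= -109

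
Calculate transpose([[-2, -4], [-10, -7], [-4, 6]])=[[-2, -10, -4], [-4, -7, 6]]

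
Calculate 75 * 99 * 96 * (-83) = -59162400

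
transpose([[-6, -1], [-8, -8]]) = [[-6, -8], [-1, -8]]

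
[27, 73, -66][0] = 27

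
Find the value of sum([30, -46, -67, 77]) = 30 + (-46) + (-67) + 77
= -6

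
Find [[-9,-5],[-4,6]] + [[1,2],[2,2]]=[[-8, -3], [-2, 8]]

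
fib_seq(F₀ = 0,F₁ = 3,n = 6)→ [0, 3, 3, 6, 9, 15]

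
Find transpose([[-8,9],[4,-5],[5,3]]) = [[-8, 4, 5], [9, -5, 3]]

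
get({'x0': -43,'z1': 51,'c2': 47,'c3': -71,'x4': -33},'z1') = 51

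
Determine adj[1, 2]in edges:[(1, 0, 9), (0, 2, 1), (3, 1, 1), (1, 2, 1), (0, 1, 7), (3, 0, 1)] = 1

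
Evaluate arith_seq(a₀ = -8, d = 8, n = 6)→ [-8, 0, 8, 16, 24, 32]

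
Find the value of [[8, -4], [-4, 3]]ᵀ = [[8, -4], [-4, 3]]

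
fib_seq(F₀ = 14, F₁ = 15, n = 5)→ [14, 15, 29, 44, 73]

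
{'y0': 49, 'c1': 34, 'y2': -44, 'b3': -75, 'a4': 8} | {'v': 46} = {'y0': 49, 'c1': 34, 'y2': -44, 'b3': -75, 'a4': 8, 'v': 46}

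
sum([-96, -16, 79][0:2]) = -112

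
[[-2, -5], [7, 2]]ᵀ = [[-2, 7], [-5, 2]]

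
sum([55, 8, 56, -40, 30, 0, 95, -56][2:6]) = 46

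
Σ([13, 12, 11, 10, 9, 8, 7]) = 70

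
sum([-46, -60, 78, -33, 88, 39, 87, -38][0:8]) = 115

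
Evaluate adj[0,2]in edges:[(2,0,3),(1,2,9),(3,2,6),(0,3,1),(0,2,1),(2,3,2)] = 1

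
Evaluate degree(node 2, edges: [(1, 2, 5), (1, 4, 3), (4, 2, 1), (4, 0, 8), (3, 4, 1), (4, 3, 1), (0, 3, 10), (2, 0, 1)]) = 3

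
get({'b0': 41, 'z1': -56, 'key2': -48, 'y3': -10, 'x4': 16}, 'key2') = -48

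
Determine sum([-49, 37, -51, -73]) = (-49) + 37 + (-51) + (-73)
= -136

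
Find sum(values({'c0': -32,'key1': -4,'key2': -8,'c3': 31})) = (-32) + (-4) + (-8) + 31
= -13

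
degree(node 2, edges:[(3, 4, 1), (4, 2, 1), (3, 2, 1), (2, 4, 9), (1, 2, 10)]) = incident: (4,2), (3,2), (2,4), (1,2)
= 4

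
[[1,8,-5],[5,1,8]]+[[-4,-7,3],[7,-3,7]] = [[-3, 1, -2], [12, -2, 15]]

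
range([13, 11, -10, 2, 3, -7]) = 23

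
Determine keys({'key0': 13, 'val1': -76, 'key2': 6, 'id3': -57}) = ['key0', 'val1', 'key2', 'id3']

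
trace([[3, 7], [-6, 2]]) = diagonal: 3 + 2
= 5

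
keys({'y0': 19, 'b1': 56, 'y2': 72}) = ['y0', 'b1', 'y2']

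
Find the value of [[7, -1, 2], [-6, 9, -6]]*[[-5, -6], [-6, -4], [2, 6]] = C[0][0] = (7)*(-5) + (-1)*(-6) + (2)*(2) = -25
C[0][1] = (7)*(-6) + (-1)*(-4) + (2)*(6) = -26
C[1][0] = (-6)*(-5) + (9)*(-6) + (-6)*(2) = -36
C[1][1] = (-6)*(-6) + (9)*(-4) + (-6)*(6) = -36
= [[-25, -26], [-36, -36]]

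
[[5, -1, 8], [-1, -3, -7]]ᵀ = [[5, -1], [-1, -3], [8, -7]]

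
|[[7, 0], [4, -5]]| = -35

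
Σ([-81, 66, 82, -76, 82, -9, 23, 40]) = 127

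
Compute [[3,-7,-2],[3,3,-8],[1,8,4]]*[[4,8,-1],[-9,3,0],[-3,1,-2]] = [[81, 1, 1], [9, 25, 13], [-80, 36, -9]]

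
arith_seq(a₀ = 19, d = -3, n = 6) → a_0 = 19 + 0*-3 = 19
a_1 = 19 + 1*-3 = 16
a_2 = 19 + 2*-3 = 13
...
= [19, 16, 13, 10, 7, 4]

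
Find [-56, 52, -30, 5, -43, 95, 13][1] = 52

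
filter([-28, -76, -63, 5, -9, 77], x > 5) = [77]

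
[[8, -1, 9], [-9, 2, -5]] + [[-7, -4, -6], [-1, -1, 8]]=[[1, -5, 3], [-10, 1, 3]]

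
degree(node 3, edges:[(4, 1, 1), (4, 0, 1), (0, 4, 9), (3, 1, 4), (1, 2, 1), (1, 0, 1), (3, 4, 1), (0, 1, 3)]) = incident: (3,1), (3,4)
= 2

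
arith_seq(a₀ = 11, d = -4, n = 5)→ [11, 7, 3, -1, -5]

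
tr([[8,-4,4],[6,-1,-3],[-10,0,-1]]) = 6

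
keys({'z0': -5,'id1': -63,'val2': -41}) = ['z0', 'id1', 'val2']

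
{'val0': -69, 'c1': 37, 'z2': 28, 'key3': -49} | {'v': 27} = {'val0': -69, 'c1': 37, 'z2': 28, 'key3': -49, 'v': 27}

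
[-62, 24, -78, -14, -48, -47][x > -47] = keep x where x > -47: -62✗, 24✓, -78✗, -14✓, -48✗, -47✗
= [24, -14]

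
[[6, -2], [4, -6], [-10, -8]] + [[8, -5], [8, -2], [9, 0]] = [[14, -7], [12, -8], [-1, -8]]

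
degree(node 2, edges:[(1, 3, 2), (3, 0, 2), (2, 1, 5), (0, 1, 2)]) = incident: (2,1)
= 1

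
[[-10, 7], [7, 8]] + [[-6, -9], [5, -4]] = [[-16, -2], [12, 4]]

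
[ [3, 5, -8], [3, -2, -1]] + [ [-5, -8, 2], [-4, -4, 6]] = [[-2, -3, -6], [-1, -6, 5]]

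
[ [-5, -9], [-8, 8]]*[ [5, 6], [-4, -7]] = [[11, 33], [-72, -104]]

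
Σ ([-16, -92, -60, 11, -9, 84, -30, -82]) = -194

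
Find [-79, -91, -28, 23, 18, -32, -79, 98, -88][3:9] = [23, 18, -32, -79, 98, -88]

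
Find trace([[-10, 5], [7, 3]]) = -7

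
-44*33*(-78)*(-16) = -1812096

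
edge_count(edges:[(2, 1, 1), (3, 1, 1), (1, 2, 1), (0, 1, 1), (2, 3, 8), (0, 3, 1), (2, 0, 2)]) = 7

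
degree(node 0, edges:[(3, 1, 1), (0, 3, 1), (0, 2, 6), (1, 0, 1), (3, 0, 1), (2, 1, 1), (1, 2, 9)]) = incident: (0,3), (0,2), (1,0), (3,0)
= 4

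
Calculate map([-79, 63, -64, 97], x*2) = -79*2=-158, 63*2=126, -64*2=-128, 97*2=194
= [-158, 126, -128, 194]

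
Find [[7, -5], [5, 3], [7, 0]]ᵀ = [[7, 5, 7], [-5, 3, 0]]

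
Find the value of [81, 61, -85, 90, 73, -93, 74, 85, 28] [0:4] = [81, 61, -85, 90]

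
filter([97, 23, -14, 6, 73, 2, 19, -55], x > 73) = keep x where x > 73: 97✓, 23✗, -14✗, 6✗, 73✗, 2✗, 19✗, -55✗
= [97]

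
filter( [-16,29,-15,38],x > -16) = [29, -15, 38]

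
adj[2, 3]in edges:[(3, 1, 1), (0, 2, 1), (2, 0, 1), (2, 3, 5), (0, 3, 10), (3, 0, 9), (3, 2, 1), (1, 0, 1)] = 5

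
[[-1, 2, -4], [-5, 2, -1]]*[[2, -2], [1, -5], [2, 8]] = [[-8, -40], [-10, -8]]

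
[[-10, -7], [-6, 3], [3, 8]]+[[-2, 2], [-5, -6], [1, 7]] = [[-12, -5], [-11, -3], [4, 15]]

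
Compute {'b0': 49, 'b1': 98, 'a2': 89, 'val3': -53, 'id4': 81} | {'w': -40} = {'b0': 49, 'b1': 98, 'a2': 89, 'val3': -53, 'id4': 81, 'w': -40}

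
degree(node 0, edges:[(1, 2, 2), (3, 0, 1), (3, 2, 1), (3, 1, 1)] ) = 1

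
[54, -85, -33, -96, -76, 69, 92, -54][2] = -33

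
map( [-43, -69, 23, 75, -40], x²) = [1849, 4761, 529, 5625, 1600]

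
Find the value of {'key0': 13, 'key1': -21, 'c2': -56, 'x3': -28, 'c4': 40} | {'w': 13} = {'key0': 13, 'key1': -21, 'c2': -56, 'x3': -28, 'c4': 40, 'w': 13}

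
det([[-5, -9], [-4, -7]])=-1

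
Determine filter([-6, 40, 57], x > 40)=[57]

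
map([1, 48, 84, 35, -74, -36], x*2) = [2, 96, 168, 70, -148, -72]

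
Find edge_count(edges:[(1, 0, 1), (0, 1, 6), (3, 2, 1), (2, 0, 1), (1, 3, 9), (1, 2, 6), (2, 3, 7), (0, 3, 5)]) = 8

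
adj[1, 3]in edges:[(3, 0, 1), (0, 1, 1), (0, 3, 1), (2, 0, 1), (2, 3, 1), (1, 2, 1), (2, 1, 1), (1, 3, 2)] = 2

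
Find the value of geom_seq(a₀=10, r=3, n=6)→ a_0 = 10*3^0 = 10
a_1 = 10*3^1 = 30
a_2 = 10*3^2 = 90
...
= [10, 30, 90, 270, 810, 2430]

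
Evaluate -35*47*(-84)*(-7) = -967260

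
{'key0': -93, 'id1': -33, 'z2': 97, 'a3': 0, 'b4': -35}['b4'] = -35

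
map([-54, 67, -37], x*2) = [-108, 134, -74]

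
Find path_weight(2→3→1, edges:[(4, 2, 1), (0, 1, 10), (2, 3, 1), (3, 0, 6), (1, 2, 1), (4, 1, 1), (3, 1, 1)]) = w(2→3)=1 + w(3→1)=1
= 2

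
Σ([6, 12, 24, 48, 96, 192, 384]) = 762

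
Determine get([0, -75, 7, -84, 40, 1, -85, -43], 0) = 0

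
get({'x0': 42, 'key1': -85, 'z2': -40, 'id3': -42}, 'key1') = -85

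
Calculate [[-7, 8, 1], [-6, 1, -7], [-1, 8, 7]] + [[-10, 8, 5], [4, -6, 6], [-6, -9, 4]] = [[-17, 16, 6], [-2, -5, -1], [-7, -1, 11]]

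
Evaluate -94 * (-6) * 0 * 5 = 0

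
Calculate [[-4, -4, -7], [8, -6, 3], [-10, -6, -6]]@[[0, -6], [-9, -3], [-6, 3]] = [[78, 15], [36, -21], [90, 60]]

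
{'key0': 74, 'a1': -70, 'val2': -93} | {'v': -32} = {'key0': 74, 'a1': -70, 'val2': -93, 'v': -32}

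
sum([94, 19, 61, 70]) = 94 + 19 + 61 + 70
= 244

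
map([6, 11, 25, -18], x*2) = [12, 22, 50, -36]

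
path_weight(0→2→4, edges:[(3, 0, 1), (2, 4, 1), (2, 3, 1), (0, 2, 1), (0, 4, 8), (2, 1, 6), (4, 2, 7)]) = 2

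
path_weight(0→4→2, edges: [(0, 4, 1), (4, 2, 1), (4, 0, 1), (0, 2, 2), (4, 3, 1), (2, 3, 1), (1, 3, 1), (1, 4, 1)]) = 2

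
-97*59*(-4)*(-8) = -183136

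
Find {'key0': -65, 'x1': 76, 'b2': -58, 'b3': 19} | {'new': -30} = {'key0': -65, 'x1': 76, 'b2': -58, 'b3': 19, 'new': -30}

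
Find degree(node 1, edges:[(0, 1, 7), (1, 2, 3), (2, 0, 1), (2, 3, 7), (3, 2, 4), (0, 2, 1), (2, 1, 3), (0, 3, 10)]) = incident: (0,1), (1,2), (2,1)
= 3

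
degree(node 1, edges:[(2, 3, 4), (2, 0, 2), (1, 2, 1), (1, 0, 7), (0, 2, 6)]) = 2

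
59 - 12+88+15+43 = 193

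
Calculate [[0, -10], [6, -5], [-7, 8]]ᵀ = [[0, 6, -7], [-10, -5, 8]]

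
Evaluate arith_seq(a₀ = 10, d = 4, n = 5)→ [10, 14, 18, 22, 26]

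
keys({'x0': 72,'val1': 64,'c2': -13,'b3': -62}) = ['x0', 'val1', 'c2', 'b3']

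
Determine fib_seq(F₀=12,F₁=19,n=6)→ F_2 = F_1 + F_0 = 31
F_3 = F_2 + F_1 = 50
F_4 = F_3 + F_2 = 81
...
= [12, 19, 31, 50, 81, 131]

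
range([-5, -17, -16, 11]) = 28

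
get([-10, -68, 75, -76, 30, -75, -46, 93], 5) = -75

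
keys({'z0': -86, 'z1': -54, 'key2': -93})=['z0', 'z1', 'key2']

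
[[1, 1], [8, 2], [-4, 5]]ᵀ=[[1, 8, -4], [1, 2, 5]]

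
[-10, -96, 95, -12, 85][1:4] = [-96, 95, -12]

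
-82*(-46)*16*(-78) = -4707456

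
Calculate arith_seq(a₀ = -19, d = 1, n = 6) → a_0 = -19 + 0*1 = -19
a_1 = -19 + 1*1 = -18
a_2 = -19 + 2*1 = -17
...
= [-19, -18, -17, -16, -15, -14]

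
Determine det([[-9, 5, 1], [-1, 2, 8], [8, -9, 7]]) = (1)*(-9)*det([[2, 8], [-9, 7]]) + (-1)*(5)*det([[-1, 8], [8, 7]]) + (1)*(1)*det([[-1, 2], [8, -9]])
= -774 + 355 + -7
= -426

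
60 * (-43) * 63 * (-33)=5363820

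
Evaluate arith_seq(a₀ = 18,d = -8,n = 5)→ [18, 10, 2, -6, -14]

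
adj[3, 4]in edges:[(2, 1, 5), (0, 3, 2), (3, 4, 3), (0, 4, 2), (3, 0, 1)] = 3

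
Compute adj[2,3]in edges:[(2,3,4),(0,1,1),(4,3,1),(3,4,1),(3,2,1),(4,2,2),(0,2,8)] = 4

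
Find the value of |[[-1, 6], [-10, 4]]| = 56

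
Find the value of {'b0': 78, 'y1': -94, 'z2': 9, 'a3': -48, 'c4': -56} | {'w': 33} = {'b0': 78, 'y1': -94, 'z2': 9, 'a3': -48, 'c4': -56, 'w': 33}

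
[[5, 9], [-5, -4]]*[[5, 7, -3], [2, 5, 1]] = [[43, 80, -6], [-33, -55, 11]]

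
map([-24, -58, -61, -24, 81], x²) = (-24)²=576, (-58)²=3364, (-61)²=3721, (-24)²=576, (81)²=6561
= [576, 3364, 3721, 576, 6561]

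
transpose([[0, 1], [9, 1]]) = [[0, 9], [1, 1]]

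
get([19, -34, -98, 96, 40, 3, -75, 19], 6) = -75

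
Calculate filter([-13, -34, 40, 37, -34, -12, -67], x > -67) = [-13, -34, 40, 37, -34, -12]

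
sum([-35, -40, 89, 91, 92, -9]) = (-35) + (-40) + 89 + 91 + 92 + (-9)
= 188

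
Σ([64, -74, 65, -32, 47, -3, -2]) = 65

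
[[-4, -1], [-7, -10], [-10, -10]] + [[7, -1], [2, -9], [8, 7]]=[[3, -2], [-5, -19], [-2, -3]]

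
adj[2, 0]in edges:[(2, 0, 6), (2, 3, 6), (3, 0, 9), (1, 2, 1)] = 6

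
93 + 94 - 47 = 140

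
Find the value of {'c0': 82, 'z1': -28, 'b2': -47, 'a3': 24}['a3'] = 24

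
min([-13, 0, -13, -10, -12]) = -13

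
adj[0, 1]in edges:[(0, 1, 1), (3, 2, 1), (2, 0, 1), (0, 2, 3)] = 1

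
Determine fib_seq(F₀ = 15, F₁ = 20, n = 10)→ [15, 20, 35, 55, 90, 145, 235, 380, 615, 995]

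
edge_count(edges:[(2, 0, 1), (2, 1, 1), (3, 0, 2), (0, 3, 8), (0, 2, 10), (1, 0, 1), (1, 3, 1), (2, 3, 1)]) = 8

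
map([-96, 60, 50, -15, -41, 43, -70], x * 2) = [-192, 120, 100, -30, -82, 86, -140]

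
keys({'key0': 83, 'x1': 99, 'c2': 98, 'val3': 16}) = ['key0', 'x1', 'c2', 'val3']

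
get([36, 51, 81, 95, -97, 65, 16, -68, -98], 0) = 36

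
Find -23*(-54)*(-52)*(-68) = 4391712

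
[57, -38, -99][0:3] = [57, -38, -99]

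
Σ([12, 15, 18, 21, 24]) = 12 + 15 + 18 + 21 + 24
= 90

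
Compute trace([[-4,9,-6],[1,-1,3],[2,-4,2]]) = diagonal: (-4) + (-1) + 2
= -3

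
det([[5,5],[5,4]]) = (5)*(4) - (5)*(5)
= -5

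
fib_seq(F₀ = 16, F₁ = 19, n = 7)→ [16, 19, 35, 54, 89, 143, 232]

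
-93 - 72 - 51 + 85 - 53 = -184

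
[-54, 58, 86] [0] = -54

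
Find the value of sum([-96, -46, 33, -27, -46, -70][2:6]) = slice → [33, -27, -46, -70]
33 + (-27) + (-46) + (-70)
= -110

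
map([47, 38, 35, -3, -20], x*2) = 47*2=94, 38*2=76, 35*2=70, -3*2=-6, -20*2=-40
= [94, 76, 70, -6, -40]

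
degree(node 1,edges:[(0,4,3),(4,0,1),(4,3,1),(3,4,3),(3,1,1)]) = incident: (3,1)
= 1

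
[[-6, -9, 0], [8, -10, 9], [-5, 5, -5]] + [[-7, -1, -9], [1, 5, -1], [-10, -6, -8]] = [[-13, -10, -9], [9, -5, 8], [-15, -1, -13]]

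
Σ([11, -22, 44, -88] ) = 11 + -22 + 44 + -88
= -55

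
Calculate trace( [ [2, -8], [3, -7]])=diagonal: 2 + (-7)
= -5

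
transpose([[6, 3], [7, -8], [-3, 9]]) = [[6, 7, -3], [3, -8, 9]]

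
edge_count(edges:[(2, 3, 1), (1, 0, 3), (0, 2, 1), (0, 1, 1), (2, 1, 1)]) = 5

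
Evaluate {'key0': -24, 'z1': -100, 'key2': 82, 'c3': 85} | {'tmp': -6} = {'key0': -24, 'z1': -100, 'key2': 82, 'c3': 85, 'tmp': -6}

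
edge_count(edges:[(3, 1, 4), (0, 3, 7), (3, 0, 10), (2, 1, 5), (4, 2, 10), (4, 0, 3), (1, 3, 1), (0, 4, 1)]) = 8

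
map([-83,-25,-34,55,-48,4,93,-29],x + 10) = [-73, -15, -24, 65, -38, 14, 103, -19]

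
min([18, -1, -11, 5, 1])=-11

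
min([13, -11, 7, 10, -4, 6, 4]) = -11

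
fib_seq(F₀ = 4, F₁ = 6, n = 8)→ [4, 6, 10, 16, 26, 42, 68, 110]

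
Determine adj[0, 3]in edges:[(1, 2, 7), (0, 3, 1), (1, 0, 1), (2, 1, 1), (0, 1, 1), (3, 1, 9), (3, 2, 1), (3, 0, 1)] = 1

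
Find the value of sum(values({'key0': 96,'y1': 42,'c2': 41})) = 179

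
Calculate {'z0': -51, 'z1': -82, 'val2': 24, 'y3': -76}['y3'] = -76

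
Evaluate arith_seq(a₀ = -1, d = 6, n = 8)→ [-1, 5, 11, 17, 23, 29, 35, 41]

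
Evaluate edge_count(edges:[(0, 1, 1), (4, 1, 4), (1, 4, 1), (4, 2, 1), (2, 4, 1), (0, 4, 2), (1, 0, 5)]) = 7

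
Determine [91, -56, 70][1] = -56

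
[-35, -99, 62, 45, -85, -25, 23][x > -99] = [-35, 62, 45, -85, -25, 23]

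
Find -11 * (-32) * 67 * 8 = 188672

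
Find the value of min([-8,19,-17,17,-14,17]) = -17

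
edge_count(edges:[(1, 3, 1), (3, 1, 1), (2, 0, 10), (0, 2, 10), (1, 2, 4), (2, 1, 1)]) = 6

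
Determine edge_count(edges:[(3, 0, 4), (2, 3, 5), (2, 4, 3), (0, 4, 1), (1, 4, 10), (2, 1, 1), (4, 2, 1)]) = 7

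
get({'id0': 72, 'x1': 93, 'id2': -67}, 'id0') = 72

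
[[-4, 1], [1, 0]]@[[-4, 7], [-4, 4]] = [[12, -24], [-4, 7]]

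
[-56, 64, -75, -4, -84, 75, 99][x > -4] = keep x where x > -4: -56✗, 64✓, -75✗, -4✗, -84✗, 75✓, 99✓
= [64, 75, 99]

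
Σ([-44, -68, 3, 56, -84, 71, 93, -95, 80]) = (-44) + (-68) + 3 + 56 + (-84) + 71 + 93 + (-95) + 80
= 12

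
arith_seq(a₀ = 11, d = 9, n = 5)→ [11, 20, 29, 38, 47]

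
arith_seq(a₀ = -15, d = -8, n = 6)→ a_0 = -15 + 0*-8 = -15
a_1 = -15 + 1*-8 = -23
a_2 = -15 + 2*-8 = -31
...
= [-15, -23, -31, -39, -47, -55]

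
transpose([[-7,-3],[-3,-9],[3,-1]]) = [[-7, -3, 3], [-3, -9, -1]]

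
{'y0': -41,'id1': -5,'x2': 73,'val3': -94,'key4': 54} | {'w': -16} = {'y0': -41, 'id1': -5, 'x2': 73, 'val3': -94, 'key4': 54, 'w': -16}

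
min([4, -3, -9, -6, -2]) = -9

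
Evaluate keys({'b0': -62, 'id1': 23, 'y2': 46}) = ['b0', 'id1', 'y2']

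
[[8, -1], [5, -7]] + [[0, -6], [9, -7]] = [[8, -7], [14, -14]]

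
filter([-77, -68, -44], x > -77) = keep x where x > -77: -77✗, -68✓, -44✓
= [-68, -44]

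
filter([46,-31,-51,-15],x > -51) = [46, -31, -15]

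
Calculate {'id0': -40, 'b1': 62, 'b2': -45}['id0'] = -40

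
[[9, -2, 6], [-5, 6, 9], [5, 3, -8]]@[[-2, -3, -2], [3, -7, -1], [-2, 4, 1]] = C[0][0] = (9)*(-2) + (-2)*(3) + (6)*(-2) = -36
C[0][1] = (9)*(-3) + (-2)*(-7) + (6)*(4) = 11
C[0][2] = (9)*(-2) + (-2)*(-1) + (6)*(1) = -10
C[1][0] = (-5)*(-2) + (6)*(3) + (9)*(-2) = 10
C[1][1] = (-5)*(-3) + (6)*(-7) + (9)*(4) = 9
C[1][2] = (-5)*(-2) + (6)*(-1) + (9)*(1) = 13
... (3 more cells)
= [[-36, 11, -10], [10, 9, 13], [15, -68, -21]]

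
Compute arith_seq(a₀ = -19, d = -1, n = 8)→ a_0 = -19 + 0*-1 = -19
a_1 = -19 + 1*-1 = -20
a_2 = -19 + 2*-1 = -21
...
= [-19, -20, -21, -22, -23, -24, -25, -26]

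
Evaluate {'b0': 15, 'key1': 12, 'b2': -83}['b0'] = 15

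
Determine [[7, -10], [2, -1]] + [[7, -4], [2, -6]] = [[14, -14], [4, -7]]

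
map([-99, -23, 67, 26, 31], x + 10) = [-89, -13, 77, 36, 41]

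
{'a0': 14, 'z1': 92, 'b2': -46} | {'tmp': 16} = {'a0': 14, 'z1': 92, 'b2': -46, 'tmp': 16}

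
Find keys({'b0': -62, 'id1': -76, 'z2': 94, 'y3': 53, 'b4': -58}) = ['b0', 'id1', 'z2', 'y3', 'b4']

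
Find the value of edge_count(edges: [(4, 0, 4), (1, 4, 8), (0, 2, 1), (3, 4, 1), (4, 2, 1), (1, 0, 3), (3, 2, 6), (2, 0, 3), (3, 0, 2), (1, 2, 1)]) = 10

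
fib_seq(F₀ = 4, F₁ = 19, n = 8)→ [4, 19, 23, 42, 65, 107, 172, 279]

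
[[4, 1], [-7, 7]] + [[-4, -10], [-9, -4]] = [[0, -9], [-16, 3]]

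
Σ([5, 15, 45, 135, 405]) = 5 + 15 + 45 + 135 + 405
= 605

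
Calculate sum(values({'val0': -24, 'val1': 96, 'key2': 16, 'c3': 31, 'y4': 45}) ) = (-24) + 96 + 16 + 31 + 45
= 164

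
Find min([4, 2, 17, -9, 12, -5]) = -9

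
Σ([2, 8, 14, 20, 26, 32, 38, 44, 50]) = 2 + 8 + 14 + 20 + 26 + 32 + 38 + 44 + 50
= 234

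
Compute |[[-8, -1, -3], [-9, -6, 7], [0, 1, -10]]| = -307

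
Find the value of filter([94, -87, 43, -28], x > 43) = [94]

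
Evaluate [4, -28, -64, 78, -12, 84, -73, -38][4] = -12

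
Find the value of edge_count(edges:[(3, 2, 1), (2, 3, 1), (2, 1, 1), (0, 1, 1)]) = 4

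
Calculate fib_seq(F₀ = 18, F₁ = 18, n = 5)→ F_2 = F_1 + F_0 = 36
F_3 = F_2 + F_1 = 54
F_4 = F_3 + F_2 = 90
= [18, 18, 36, 54, 90]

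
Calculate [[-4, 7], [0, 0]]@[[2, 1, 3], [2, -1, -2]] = [[6, -11, -26], [0, 0, 0]]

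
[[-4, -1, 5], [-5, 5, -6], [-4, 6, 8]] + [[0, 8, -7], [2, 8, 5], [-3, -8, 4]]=[[-4, 7, -2], [-3, 13, -1], [-7, -2, 12]]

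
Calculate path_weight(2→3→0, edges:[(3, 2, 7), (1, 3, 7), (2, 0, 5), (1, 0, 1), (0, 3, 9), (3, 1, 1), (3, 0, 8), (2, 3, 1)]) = 9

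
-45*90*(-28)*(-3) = -340200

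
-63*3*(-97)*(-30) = -549990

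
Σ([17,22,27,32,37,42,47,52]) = 276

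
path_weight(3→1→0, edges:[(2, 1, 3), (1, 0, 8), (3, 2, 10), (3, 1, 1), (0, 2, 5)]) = 9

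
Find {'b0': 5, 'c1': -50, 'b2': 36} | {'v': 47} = {'b0': 5, 'c1': -50, 'b2': 36, 'v': 47}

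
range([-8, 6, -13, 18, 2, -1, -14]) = 32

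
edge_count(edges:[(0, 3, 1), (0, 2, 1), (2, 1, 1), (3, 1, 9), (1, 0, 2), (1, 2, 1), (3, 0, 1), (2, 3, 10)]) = 8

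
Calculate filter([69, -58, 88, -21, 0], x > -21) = keep x where x > -21: 69✓, -58✗, 88✓, -21✗, 0✓
= [69, 88, 0]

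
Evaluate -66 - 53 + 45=-74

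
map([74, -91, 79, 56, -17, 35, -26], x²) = [5476, 8281, 6241, 3136, 289, 1225, 676]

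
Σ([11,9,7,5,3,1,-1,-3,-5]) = 27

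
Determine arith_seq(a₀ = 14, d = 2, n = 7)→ a_0 = 14 + 0*2 = 14
a_1 = 14 + 1*2 = 16
a_2 = 14 + 2*2 = 18
...
= [14, 16, 18, 20, 22, 24, 26]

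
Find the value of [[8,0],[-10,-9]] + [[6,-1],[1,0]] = [[14, -1], [-9, -9]]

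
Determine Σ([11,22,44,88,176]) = 341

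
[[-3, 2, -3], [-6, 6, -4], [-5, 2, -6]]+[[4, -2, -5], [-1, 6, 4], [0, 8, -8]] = [[1, 0, -8], [-7, 12, 0], [-5, 10, -14]]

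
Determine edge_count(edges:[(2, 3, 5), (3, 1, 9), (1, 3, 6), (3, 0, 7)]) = 4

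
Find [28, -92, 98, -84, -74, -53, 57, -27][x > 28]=keep x where x > 28: 28✗, -92✗, 98✓, -84✗, -74✗, -53✗, 57✓, -27✗
= [98, 57]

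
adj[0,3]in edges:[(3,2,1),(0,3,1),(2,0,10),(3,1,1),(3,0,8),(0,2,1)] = 1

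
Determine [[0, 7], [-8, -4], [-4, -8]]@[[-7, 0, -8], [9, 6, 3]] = C[0][0] = (0)*(-7) + (7)*(9) = 63
C[0][1] = (0)*(0) + (7)*(6) = 42
C[0][2] = (0)*(-8) + (7)*(3) = 21
C[1][0] = (-8)*(-7) + (-4)*(9) = 20
C[1][1] = (-8)*(0) + (-4)*(6) = -24
C[1][2] = (-8)*(-8) + (-4)*(3) = 52
... (3 more cells)
= [[63, 42, 21], [20, -24, 52], [-44, -48, 8]]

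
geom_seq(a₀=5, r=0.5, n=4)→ a_0 = 5*0.5^0 = 5.0
a_1 = 5*0.5^1 = 2.5
a_2 = 5*0.5^2 = 1.25
...
= [5.0, 2.5, 1.25, 0.625]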